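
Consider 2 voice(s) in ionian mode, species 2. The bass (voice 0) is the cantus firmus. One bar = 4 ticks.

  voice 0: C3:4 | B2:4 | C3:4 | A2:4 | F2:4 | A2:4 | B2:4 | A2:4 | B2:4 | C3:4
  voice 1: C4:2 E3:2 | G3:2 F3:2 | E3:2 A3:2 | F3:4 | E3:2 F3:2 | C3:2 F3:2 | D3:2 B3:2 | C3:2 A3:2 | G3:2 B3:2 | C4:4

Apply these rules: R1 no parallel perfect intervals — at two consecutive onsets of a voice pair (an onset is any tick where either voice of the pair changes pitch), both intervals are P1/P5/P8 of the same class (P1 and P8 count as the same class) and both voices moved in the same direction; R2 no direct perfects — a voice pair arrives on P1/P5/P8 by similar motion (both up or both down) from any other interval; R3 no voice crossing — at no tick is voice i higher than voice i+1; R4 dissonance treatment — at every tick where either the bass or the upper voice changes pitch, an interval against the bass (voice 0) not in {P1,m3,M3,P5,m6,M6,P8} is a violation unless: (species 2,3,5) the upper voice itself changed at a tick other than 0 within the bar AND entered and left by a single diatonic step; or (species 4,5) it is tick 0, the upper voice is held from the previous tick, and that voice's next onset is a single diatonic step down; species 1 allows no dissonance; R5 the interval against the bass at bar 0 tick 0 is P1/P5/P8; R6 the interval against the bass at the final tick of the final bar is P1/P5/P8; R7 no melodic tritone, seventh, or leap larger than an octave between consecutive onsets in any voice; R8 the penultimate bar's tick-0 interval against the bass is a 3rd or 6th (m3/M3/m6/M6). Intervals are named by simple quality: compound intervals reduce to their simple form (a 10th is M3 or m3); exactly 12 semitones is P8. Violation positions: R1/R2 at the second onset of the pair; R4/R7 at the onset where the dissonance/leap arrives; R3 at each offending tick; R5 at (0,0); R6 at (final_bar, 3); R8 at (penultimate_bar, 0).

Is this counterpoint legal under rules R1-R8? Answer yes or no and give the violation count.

No (3 violations)

bar 0: v0=C3 v1=C4 (P8)
bar 1: v0=B2 v1=G3 (m6)
bar 2: v0=C3 v1=E3 (M3)
bar 3: v0=A2 v1=F3 (m6)
bar 4: v0=F2 v1=E3 (M7)
bar 5: v0=A2 v1=C3 (m3)
bar 6: v0=B2 v1=D3 (m3)
bar 7: v0=A2 v1=C3 (m3)
bar 8: v0=B2 v1=G3 (m6)
bar 9: v0=C3 v1=C4 (P8)
  R4 @ bar4.0: F2/E3 M7 untreated
  R7 @ bar7.0: B3->C3 leap 11st
  R1 @ bar9.0: B2/B3 P8 -> C3/C4 P8 similar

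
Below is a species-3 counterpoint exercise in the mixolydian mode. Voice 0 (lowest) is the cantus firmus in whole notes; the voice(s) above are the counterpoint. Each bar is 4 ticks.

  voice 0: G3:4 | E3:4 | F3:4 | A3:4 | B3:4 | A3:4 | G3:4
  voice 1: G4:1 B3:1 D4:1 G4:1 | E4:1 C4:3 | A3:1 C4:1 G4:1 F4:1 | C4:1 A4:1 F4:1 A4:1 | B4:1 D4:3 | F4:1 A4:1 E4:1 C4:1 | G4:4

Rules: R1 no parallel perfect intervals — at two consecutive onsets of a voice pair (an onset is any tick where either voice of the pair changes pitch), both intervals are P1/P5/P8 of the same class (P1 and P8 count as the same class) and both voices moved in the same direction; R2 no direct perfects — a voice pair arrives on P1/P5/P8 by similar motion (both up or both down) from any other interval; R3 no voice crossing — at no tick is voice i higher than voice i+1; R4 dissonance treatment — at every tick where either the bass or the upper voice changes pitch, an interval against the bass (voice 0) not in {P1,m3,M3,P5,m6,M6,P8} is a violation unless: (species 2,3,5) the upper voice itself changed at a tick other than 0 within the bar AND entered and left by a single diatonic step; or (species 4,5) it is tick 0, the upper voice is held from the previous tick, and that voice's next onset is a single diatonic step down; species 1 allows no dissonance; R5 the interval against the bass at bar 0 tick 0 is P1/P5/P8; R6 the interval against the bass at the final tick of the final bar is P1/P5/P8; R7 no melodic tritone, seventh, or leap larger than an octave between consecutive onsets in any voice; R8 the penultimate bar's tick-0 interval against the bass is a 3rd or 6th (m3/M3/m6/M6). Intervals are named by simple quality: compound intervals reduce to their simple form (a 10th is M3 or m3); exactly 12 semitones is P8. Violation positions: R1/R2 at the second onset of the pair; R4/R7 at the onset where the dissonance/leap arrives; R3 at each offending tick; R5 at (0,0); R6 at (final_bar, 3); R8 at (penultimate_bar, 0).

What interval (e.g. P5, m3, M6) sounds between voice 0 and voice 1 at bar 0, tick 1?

M3

voice 0=G3 voice 1=B3 -> M3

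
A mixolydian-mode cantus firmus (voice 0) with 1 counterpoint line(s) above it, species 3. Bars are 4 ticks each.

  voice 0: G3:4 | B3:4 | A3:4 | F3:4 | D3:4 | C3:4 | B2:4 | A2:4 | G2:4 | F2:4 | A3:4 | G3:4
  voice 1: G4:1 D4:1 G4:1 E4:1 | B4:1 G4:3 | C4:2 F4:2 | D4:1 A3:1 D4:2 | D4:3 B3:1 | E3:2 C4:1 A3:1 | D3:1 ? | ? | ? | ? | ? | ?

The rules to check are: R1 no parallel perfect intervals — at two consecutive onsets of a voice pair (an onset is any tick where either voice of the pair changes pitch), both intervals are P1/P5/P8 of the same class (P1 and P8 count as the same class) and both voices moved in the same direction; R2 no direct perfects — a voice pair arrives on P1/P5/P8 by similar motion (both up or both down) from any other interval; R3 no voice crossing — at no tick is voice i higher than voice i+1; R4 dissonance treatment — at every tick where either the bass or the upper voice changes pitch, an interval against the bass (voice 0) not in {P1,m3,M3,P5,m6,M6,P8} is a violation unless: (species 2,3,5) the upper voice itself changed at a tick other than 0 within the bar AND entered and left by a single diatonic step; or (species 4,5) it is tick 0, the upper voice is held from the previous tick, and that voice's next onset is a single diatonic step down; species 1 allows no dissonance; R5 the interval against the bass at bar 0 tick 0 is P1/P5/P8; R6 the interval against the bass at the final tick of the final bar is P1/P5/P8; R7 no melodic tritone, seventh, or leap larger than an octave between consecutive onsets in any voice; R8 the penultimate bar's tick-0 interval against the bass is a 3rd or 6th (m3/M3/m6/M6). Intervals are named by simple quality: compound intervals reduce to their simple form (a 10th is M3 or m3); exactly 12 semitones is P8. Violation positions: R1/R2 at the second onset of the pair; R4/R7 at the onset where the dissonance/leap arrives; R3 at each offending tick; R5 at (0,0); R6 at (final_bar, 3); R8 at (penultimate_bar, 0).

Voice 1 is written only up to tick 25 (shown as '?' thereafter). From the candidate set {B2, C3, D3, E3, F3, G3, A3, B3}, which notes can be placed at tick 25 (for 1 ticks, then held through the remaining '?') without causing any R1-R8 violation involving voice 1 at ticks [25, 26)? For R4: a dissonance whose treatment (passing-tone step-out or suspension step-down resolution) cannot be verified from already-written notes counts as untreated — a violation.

B2: legal
C3: violates R4
D3: legal
E3: violates R4
F3: violates R4
G3: legal
A3: violates R4
B3: legal

{B2, B3, D3, G3}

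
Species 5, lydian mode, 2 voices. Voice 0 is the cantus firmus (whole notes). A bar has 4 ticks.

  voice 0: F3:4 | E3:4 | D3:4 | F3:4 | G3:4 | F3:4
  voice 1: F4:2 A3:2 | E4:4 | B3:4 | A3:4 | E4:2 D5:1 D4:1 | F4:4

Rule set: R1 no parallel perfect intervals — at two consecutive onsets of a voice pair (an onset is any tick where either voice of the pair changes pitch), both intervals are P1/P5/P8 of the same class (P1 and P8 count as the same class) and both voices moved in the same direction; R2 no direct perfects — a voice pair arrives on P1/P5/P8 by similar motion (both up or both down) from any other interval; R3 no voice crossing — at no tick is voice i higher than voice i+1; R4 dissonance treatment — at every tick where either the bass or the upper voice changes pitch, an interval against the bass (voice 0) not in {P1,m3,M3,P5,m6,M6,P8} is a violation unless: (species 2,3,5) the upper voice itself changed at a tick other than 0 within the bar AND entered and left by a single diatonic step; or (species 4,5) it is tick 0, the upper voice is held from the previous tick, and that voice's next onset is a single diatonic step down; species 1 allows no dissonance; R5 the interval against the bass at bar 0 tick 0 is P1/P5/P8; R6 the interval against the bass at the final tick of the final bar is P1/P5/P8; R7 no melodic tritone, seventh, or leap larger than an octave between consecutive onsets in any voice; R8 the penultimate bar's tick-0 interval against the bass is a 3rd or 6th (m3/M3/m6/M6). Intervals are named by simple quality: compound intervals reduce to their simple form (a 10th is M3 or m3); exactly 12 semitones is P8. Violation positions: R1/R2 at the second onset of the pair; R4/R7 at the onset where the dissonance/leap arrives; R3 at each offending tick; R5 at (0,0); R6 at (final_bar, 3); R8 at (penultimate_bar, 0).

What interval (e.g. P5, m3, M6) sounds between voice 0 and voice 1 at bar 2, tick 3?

voice 0=D3 voice 1=B3 -> M6

M6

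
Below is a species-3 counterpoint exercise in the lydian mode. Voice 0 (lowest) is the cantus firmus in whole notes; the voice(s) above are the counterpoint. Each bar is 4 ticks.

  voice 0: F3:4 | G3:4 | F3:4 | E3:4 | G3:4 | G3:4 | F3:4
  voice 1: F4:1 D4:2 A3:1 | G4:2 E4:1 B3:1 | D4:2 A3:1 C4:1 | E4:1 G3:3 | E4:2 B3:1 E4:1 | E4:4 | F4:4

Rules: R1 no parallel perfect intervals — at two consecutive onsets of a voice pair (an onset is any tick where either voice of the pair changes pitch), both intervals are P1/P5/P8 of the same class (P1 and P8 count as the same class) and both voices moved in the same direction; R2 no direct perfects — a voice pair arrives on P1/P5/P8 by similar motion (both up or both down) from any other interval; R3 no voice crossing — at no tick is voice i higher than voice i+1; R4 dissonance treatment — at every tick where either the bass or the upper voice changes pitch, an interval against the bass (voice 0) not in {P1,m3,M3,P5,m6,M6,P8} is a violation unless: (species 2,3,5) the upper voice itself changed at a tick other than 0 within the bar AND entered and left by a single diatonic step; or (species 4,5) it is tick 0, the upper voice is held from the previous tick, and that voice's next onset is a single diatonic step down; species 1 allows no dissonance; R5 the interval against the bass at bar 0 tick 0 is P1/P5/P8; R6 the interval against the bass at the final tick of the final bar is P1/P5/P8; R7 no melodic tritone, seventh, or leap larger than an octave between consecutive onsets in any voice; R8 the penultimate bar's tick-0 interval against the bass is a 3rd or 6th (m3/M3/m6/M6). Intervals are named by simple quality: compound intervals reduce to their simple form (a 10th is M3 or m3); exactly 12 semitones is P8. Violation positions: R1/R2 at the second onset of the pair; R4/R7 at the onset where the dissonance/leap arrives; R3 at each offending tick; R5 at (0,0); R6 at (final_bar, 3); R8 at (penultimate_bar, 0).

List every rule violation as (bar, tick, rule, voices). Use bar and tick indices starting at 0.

bar 0: v0=F3 v1=F4 downbeat P8
bar 1: v0=G3 v1=G4 downbeat P8
bar 2: v0=F3 v1=D4 downbeat M6
bar 3: v0=E3 v1=E4 downbeat P8
bar 4: v0=G3 v1=E4 downbeat M6
bar 5: v0=G3 v1=E4 downbeat M6
bar 6: v0=F3 v1=F4 downbeat P8
  -> R2 @ bar 1 tick 0 v(0, 1): F3/A3 M3 -> G3/G4 P8 similar
  -> R7 @ bar 1 tick 0 v(1,): A3->G4 leap 10st

(1, 0, R2, (0, 1))
(1, 0, R7, (1,))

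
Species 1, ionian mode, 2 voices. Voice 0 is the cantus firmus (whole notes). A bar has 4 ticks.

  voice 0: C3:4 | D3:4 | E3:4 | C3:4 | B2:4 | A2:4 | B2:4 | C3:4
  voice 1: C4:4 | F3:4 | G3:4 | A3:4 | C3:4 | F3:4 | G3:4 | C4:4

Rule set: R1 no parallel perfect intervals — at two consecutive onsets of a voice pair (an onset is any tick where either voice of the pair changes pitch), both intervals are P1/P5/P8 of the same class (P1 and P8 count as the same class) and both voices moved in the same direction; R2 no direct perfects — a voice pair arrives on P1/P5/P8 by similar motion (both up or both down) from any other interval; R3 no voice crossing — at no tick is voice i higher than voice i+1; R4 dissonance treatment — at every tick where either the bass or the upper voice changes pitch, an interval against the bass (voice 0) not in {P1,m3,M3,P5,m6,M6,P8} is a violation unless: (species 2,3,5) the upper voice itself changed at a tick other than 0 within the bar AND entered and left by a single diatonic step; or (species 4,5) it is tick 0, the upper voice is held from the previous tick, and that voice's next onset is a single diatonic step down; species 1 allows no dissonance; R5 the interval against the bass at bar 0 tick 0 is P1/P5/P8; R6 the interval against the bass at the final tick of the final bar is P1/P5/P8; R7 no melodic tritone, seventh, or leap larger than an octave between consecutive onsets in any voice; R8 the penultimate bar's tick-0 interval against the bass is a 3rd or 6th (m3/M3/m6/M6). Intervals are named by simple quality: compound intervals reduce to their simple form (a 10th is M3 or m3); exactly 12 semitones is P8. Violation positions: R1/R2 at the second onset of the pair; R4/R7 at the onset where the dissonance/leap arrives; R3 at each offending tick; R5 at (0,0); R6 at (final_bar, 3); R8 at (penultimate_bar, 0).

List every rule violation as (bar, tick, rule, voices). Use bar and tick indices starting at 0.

bar 0: v0=C3 v1=C4 downbeat P8
bar 1: v0=D3 v1=F3 downbeat m3
bar 2: v0=E3 v1=G3 downbeat m3
bar 3: v0=C3 v1=A3 downbeat M6
bar 4: v0=B2 v1=C3 downbeat m2
bar 5: v0=A2 v1=F3 downbeat m6
bar 6: v0=B2 v1=G3 downbeat m6
bar 7: v0=C3 v1=C4 downbeat P8
  -> R4 @ bar 4 tick 0 v(0, 1): B2/C3 m2 untreated
  -> R2 @ bar 7 tick 0 v(0, 1): B2/G3 m6 -> C3/C4 P8 similar

(4, 0, R4, (0, 1))
(7, 0, R2, (0, 1))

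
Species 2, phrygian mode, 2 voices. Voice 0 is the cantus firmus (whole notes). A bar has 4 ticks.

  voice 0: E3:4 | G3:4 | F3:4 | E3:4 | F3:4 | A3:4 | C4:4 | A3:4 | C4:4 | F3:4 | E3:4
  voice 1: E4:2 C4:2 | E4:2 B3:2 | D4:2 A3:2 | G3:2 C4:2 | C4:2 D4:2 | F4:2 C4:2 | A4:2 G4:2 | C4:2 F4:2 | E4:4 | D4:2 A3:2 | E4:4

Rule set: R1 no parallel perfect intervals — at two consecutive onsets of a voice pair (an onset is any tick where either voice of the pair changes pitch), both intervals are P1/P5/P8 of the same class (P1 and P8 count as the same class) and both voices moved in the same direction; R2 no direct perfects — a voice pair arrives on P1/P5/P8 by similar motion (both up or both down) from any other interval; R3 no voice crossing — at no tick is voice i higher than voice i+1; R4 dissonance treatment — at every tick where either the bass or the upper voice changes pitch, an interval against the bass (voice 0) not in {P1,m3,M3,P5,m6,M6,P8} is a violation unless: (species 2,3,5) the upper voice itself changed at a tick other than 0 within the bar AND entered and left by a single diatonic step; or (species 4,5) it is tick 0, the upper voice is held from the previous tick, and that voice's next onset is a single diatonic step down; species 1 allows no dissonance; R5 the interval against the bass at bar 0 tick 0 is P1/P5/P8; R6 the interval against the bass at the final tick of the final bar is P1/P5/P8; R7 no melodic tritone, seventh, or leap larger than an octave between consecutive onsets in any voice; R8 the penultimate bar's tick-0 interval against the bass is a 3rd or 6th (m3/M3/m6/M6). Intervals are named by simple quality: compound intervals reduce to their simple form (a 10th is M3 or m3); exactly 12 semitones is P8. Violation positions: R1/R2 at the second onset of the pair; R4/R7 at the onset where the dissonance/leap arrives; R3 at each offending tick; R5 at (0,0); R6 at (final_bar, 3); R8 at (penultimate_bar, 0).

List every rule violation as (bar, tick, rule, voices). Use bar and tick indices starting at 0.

No violations across 11 bars (E3..E3 vs E4..E4).

bar 0: v0=E3 v1=E4 downbeat P8
bar 1: v0=G3 v1=E4 downbeat M6
bar 2: v0=F3 v1=D4 downbeat M6
bar 3: v0=E3 v1=G3 downbeat m3
bar 4: v0=F3 v1=C4 downbeat P5
bar 5: v0=A3 v1=F4 downbeat m6
bar 6: v0=C4 v1=A4 downbeat M6
bar 7: v0=A3 v1=C4 downbeat m3
bar 8: v0=C4 v1=E4 downbeat M3
bar 9: v0=F3 v1=D4 downbeat M6
bar 10: v0=E3 v1=E4 downbeat P8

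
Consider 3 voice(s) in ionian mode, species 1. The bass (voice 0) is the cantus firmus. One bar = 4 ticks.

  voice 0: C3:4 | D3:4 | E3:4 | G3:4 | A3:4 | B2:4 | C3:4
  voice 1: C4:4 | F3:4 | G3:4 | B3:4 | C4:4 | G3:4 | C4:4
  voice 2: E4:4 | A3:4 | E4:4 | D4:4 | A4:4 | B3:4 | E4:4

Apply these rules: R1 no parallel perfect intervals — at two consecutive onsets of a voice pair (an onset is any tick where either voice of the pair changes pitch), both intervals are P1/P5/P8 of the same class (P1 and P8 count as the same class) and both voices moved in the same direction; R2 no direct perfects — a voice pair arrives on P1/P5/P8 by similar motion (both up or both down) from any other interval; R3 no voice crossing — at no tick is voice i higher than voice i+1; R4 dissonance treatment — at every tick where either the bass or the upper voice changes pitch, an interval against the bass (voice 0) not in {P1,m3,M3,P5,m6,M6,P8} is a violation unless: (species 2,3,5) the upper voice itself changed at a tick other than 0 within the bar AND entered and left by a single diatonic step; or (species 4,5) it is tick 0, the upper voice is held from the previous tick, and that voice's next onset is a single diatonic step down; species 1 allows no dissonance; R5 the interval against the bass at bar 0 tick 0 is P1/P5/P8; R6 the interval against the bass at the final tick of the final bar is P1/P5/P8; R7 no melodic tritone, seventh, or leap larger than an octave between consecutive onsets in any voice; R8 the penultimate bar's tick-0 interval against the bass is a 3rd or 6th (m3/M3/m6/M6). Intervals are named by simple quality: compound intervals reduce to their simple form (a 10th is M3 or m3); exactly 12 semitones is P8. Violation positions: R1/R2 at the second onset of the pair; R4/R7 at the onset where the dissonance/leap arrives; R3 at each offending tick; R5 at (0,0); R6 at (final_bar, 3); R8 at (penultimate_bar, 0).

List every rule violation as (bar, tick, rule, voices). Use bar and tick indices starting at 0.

(0, 0, R5, (0, 2))
(2, 0, R2, (0, 2))
(4, 0, R2, (0, 2))
(5, 0, R1, (0, 2))
(5, 0, R7, (0,))
(5, 0, R7, (2,))
(5, 0, R8, (0, 2))
(6, 0, R2, (0, 1))
(6, 3, R6, (0, 2))

bar 0: v0=C3 v1=C4 v2=E4 downbeat M3
bar 1: v0=D3 v1=F3 v2=A3 downbeat P5
bar 2: v0=E3 v1=G3 v2=E4 downbeat P8
bar 3: v0=G3 v1=B3 v2=D4 downbeat P5
bar 4: v0=A3 v1=C4 v2=A4 downbeat P8
bar 5: v0=B2 v1=G3 v2=B3 downbeat P8
bar 6: v0=C3 v1=C4 v2=E4 downbeat M3
  -> R5 @ bar 0 tick 0 v(0, 2): opens on M3
  -> R2 @ bar 2 tick 0 v(0, 2): D3/A3 P5 -> E3/E4 P8 similar
  -> R2 @ bar 4 tick 0 v(0, 2): G3/D4 P5 -> A3/A4 P8 similar
  -> R1 @ bar 5 tick 0 v(0, 2): A3/A4 P8 -> B2/B3 P8 similar
  -> R7 @ bar 5 tick 0 v(0,): A3->B2 leap 10st
  -> R7 @ bar 5 tick 0 v(2,): A4->B3 leap 10st
  -> R8 @ bar 5 tick 0 v(0, 2): penult P8 not 3rd/6th
  -> R2 @ bar 6 tick 0 v(0, 1): B2/G3 m6 -> C3/C4 P8 similar
  -> R6 @ bar 6 tick 3 v(0, 2): closes on M3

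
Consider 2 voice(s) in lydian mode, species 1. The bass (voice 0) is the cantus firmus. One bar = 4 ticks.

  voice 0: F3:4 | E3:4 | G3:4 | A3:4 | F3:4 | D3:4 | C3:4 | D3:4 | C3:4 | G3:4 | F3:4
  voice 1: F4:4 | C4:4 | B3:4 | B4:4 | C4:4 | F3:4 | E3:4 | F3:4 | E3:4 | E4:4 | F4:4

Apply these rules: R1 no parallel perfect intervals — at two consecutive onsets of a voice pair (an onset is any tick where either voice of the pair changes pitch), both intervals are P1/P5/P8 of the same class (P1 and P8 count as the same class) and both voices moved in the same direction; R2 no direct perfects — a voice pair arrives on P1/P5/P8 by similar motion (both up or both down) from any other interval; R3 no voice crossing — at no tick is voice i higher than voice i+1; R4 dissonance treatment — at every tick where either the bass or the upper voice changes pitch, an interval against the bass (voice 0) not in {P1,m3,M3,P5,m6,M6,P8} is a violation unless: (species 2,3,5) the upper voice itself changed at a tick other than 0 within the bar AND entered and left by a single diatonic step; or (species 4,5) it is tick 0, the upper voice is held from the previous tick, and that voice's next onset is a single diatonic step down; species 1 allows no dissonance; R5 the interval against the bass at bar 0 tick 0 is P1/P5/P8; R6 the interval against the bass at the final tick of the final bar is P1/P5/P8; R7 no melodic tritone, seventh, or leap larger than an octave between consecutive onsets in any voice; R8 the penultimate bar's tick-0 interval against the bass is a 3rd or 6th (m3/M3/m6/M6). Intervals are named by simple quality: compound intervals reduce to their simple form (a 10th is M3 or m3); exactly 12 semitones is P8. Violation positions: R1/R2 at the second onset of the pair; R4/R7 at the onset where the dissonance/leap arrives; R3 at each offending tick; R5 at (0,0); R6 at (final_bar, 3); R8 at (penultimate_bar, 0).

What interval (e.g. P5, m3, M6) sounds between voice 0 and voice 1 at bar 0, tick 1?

voice 0=F3 voice 1=F4 -> P8

P8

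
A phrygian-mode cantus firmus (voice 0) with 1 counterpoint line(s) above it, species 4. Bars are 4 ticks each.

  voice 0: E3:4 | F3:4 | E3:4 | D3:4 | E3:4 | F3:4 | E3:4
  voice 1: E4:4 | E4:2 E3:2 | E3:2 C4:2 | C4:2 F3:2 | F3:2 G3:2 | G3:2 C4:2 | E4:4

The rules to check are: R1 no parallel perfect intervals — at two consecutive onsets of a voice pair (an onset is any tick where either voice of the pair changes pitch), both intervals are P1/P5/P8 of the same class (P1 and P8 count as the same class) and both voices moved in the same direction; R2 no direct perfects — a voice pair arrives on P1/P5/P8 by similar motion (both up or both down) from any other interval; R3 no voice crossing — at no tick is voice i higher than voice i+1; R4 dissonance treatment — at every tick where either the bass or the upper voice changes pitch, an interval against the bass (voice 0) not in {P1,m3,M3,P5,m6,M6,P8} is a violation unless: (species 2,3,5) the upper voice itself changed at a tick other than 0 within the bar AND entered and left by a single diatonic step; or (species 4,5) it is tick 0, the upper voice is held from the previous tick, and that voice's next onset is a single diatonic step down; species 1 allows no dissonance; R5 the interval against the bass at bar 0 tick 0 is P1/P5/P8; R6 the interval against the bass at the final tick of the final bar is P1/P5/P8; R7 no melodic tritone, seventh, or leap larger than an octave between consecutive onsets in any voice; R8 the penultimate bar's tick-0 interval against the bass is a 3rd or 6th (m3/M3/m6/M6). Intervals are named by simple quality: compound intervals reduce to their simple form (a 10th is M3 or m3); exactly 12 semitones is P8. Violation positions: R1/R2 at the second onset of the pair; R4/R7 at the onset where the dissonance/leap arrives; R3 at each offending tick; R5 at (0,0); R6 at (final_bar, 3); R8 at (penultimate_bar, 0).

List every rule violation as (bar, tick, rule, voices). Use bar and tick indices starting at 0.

bar 0: v0=E3 v1=E4 downbeat P8
bar 1: v0=F3 v1=E4 downbeat M7
bar 2: v0=E3 v1=E3 downbeat P1
bar 3: v0=D3 v1=C4 downbeat m7
bar 4: v0=E3 v1=F3 downbeat m2
bar 5: v0=F3 v1=G3 downbeat M2
bar 6: v0=E3 v1=E4 downbeat P8
  -> R4 @ bar 1 tick 0 v(0, 1): F3/E4 M7 untreated
  -> R3 @ bar 1 tick 2 v(0, 1): F3 above E3
  -> R4 @ bar 1 tick 2 v(0, 1): F3/E3 m2 untreated
  -> R3 @ bar 1 tick 3 v(0, 1): F3 above E3
  -> R4 @ bar 3 tick 0 v(0, 1): D3/C4 m7 untreated
  -> R4 @ bar 4 tick 0 v(0, 1): E3/F3 m2 untreated
  -> R4 @ bar 5 tick 0 v(0, 1): F3/G3 M2 untreated
  -> R8 @ bar 5 tick 0 v(0, 1): penult M2 not 3rd/6th

(1, 0, R4, (0, 1))
(1, 2, R3, (0, 1))
(1, 2, R4, (0, 1))
(1, 3, R3, (0, 1))
(3, 0, R4, (0, 1))
(4, 0, R4, (0, 1))
(5, 0, R4, (0, 1))
(5, 0, R8, (0, 1))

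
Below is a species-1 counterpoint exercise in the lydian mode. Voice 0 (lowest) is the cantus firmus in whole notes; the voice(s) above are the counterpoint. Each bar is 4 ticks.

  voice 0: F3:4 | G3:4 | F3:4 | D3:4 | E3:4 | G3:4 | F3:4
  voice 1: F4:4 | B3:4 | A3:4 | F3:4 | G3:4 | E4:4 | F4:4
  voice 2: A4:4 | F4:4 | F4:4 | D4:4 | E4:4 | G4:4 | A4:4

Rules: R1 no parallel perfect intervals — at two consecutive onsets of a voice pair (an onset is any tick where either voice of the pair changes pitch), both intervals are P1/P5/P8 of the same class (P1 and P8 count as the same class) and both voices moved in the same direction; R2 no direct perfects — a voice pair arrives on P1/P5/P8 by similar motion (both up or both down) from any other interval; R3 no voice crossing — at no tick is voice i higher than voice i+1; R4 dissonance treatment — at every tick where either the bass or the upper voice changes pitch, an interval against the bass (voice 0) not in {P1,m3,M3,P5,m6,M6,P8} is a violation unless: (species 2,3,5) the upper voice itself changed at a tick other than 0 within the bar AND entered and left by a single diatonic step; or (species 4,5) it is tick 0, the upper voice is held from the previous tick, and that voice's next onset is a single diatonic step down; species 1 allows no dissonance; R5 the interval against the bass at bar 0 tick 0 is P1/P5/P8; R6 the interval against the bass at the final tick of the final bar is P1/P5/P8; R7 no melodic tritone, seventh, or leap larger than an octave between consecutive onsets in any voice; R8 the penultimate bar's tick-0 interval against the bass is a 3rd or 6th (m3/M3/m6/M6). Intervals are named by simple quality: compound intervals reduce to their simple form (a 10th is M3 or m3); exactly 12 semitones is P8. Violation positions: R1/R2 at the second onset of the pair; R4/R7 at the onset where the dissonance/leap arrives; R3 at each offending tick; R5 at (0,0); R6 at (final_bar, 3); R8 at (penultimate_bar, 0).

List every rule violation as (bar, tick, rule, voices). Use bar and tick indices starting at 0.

(0, 0, R5, (0, 2))
(1, 0, R4, (0, 2))
(1, 0, R7, (1,))
(3, 0, R1, (0, 2))
(4, 0, R1, (0, 2))
(5, 0, R1, (0, 2))
(5, 0, R8, (0, 2))
(6, 3, R6, (0, 2))

bar 0: v0=F3 v1=F4 v2=A4 downbeat M3
bar 1: v0=G3 v1=B3 v2=F4 downbeat m7
bar 2: v0=F3 v1=A3 v2=F4 downbeat P8
bar 3: v0=D3 v1=F3 v2=D4 downbeat P8
bar 4: v0=E3 v1=G3 v2=E4 downbeat P8
bar 5: v0=G3 v1=E4 v2=G4 downbeat P8
bar 6: v0=F3 v1=F4 v2=A4 downbeat M3
  -> R5 @ bar 0 tick 0 v(0, 2): opens on M3
  -> R4 @ bar 1 tick 0 v(0, 2): G3/F4 m7 untreated
  -> R7 @ bar 1 tick 0 v(1,): F4->B3 leap 6st
  -> R1 @ bar 3 tick 0 v(0, 2): F3/F4 P8 -> D3/D4 P8 similar
  -> R1 @ bar 4 tick 0 v(0, 2): D3/D4 P8 -> E3/E4 P8 similar
  -> R1 @ bar 5 tick 0 v(0, 2): E3/E4 P8 -> G3/G4 P8 similar
  -> R8 @ bar 5 tick 0 v(0, 2): penult P8 not 3rd/6th
  -> R6 @ bar 6 tick 3 v(0, 2): closes on M3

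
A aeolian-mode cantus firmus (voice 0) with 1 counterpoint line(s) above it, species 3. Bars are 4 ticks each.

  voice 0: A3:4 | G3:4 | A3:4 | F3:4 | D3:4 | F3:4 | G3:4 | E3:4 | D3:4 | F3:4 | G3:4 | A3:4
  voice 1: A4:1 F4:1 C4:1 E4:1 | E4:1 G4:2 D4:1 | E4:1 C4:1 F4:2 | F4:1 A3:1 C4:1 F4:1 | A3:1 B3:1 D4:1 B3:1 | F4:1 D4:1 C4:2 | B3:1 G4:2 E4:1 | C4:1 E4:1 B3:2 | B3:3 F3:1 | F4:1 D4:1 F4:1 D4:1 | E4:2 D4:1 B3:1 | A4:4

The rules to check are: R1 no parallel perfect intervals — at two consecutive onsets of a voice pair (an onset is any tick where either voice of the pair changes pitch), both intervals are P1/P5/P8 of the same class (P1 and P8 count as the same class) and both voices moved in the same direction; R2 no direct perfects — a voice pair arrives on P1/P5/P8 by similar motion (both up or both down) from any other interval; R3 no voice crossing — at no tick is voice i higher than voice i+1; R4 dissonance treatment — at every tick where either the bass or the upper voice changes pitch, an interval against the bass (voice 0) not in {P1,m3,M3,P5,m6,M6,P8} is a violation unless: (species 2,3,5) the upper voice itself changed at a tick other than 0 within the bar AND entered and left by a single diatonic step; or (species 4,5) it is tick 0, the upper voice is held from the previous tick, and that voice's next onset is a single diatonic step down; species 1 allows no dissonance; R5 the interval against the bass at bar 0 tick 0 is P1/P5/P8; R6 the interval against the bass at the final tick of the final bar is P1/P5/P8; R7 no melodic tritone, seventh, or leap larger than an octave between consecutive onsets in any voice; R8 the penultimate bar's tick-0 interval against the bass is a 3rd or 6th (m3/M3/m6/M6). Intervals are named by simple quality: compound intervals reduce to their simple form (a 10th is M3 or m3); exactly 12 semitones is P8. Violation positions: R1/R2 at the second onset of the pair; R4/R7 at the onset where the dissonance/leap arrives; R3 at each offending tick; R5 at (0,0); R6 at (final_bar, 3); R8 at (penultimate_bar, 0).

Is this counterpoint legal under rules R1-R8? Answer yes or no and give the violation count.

bar 0: v0=A3 v1=A4 (P8)
bar 1: v0=G3 v1=E4 (M6)
bar 2: v0=A3 v1=E4 (P5)
bar 3: v0=F3 v1=F4 (P8)
bar 4: v0=D3 v1=A3 (P5)
bar 5: v0=F3 v1=F4 (P8)
bar 6: v0=G3 v1=B3 (M3)
bar 7: v0=E3 v1=C4 (m6)
bar 8: v0=D3 v1=B3 (M6)
bar 9: v0=F3 v1=F4 (P8)
bar 10: v0=G3 v1=E4 (M6)
bar 11: v0=A3 v1=A4 (P8)
  R1 @ bar2.0: G3/D4 P5 -> A3/E4 P5 similar
  R2 @ bar4.0: F3/F4 P8 -> D3/A3 P5 similar
  R2 @ bar5.0: D3/B3 M6 -> F3/F4 P8 similar
  R7 @ bar5.0: B3->F4 leap 6st
  R7 @ bar8.3: B3->F3 leap 6st
  R2 @ bar9.0: D3/F3 m3 -> F3/F4 P8 similar
  R2 @ bar11.0: G3/B3 M3 -> A3/A4 P8 similar
  R7 @ bar11.0: B3->A4 leap 10st

No (8 violations)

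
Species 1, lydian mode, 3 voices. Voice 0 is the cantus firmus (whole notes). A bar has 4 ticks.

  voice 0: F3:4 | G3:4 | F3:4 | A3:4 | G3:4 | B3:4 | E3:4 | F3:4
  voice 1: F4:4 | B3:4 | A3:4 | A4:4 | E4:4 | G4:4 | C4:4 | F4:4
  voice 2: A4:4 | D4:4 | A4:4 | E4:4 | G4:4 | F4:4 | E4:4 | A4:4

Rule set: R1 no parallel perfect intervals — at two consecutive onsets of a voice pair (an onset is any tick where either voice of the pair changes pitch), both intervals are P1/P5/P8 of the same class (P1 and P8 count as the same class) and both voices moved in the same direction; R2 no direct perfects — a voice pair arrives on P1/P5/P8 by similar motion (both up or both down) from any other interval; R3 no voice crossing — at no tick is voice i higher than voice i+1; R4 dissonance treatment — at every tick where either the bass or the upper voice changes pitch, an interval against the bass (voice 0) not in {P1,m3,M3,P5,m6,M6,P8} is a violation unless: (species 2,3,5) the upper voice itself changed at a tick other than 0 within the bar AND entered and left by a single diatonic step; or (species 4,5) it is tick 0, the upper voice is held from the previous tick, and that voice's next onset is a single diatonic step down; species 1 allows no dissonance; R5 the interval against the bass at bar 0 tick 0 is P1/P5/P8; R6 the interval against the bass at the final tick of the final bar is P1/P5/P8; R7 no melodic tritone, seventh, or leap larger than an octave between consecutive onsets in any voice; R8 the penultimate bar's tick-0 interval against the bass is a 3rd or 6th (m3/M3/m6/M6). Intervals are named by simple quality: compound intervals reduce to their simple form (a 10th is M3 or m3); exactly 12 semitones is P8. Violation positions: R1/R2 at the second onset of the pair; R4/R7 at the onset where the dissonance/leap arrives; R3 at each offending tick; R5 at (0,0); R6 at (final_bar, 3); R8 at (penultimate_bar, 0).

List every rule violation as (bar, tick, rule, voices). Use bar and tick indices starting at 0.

bar 0: v0=F3 v1=F4 v2=A4 downbeat M3
bar 1: v0=G3 v1=B3 v2=D4 downbeat P5
bar 2: v0=F3 v1=A3 v2=A4 downbeat M3
bar 3: v0=A3 v1=A4 v2=E4 downbeat P5
bar 4: v0=G3 v1=E4 v2=G4 downbeat P8
bar 5: v0=B3 v1=G4 v2=F4 downbeat TT
bar 6: v0=E3 v1=C4 v2=E4 downbeat P8
bar 7: v0=F3 v1=F4 v2=A4 downbeat M3
  -> R5 @ bar 0 tick 0 v(0, 2): opens on M3
  -> R7 @ bar 1 tick 0 v(1,): F4->B3 leap 6st
  -> R2 @ bar 3 tick 0 v(0, 1): F3/A3 M3 -> A3/A4 P8 similar
  -> R3 @ bar 3 tick 0 v(1, 2): A4 above E4
  -> R3 @ bar 3 tick 1 v(1, 2): A4 above E4
  -> R3 @ bar 3 tick 2 v(1, 2): A4 above E4
  -> R3 @ bar 3 tick 3 v(1, 2): A4 above E4
  -> R3 @ bar 5 tick 0 v(1, 2): G4 above F4
  -> R4 @ bar 5 tick 0 v(0, 2): B3/F4 TT untreated
  -> R3 @ bar 5 tick 1 v(1, 2): G4 above F4
  -> R3 @ bar 5 tick 2 v(1, 2): G4 above F4
  -> R3 @ bar 5 tick 3 v(1, 2): G4 above F4
  -> R2 @ bar 6 tick 0 v(0, 2): B3/F4 TT -> E3/E4 P8 similar
  -> R8 @ bar 6 tick 0 v(0, 2): penult P8 not 3rd/6th
  -> R2 @ bar 7 tick 0 v(0, 1): E3/C4 m6 -> F3/F4 P8 similar
  -> R6 @ bar 7 tick 3 v(0, 2): closes on M3

(0, 0, R5, (0, 2))
(1, 0, R7, (1,))
(3, 0, R2, (0, 1))
(3, 0, R3, (1, 2))
(3, 1, R3, (1, 2))
(3, 2, R3, (1, 2))
(3, 3, R3, (1, 2))
(5, 0, R3, (1, 2))
(5, 0, R4, (0, 2))
(5, 1, R3, (1, 2))
(5, 2, R3, (1, 2))
(5, 3, R3, (1, 2))
(6, 0, R2, (0, 2))
(6, 0, R8, (0, 2))
(7, 0, R2, (0, 1))
(7, 3, R6, (0, 2))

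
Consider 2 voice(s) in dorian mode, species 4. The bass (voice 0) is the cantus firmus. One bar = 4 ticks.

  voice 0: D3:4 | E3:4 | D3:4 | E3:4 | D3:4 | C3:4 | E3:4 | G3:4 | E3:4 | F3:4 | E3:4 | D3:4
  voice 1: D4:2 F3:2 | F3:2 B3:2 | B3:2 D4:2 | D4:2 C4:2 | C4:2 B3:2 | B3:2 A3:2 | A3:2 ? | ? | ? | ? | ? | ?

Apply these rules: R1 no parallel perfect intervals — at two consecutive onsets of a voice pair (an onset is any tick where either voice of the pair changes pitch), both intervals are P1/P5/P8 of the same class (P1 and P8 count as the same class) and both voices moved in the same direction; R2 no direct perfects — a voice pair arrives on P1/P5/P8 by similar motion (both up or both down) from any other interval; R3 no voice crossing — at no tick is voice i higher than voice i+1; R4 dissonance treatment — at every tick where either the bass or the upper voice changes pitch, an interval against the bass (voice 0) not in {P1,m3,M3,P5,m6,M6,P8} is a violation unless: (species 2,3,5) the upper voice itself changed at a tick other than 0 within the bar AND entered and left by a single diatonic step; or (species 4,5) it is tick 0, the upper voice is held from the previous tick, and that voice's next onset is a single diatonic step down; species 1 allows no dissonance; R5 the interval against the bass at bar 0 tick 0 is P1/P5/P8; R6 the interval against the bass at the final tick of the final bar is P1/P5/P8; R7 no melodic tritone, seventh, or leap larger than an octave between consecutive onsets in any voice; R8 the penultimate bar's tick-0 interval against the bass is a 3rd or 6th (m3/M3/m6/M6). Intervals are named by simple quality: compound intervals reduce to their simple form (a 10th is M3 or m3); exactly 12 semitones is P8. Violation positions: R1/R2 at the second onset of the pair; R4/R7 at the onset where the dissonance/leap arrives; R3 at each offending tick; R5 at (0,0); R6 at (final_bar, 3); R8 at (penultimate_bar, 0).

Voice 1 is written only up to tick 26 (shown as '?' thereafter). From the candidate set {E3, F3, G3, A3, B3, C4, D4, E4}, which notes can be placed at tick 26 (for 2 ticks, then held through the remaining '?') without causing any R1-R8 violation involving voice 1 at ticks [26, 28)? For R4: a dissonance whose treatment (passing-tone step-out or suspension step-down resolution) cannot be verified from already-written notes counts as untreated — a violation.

E3: legal
F3: violates R4
G3: legal
A3: legal
B3: legal
C4: legal
D4: violates R4
E4: legal

{A3, B3, C4, E3, E4, G3}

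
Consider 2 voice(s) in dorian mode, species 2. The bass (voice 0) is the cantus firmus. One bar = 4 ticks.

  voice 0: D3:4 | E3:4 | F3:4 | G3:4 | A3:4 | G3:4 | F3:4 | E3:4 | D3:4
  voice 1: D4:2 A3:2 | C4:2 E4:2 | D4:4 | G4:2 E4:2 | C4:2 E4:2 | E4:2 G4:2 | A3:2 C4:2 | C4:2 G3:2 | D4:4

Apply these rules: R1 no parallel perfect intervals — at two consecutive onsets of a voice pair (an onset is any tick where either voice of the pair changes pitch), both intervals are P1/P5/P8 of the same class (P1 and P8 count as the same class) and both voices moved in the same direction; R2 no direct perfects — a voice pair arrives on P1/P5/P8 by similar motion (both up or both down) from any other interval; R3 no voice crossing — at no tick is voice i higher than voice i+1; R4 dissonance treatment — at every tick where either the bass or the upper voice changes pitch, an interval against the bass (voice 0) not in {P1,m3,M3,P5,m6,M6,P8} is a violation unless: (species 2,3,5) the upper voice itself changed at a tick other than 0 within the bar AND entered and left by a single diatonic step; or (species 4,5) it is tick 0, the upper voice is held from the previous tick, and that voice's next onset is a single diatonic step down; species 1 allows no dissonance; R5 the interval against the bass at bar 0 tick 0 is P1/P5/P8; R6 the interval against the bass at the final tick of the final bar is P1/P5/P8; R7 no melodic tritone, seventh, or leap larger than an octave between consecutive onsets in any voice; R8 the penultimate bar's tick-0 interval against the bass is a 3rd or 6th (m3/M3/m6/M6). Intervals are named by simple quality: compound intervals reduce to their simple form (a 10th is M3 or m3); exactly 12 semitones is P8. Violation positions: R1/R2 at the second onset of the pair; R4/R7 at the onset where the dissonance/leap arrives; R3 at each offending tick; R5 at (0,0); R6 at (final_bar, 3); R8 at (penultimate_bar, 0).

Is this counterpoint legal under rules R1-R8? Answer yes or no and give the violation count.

bar 0: v0=D3 v1=D4 (P8)
bar 1: v0=E3 v1=C4 (m6)
bar 2: v0=F3 v1=D4 (M6)
bar 3: v0=G3 v1=G4 (P8)
bar 4: v0=A3 v1=C4 (m3)
bar 5: v0=G3 v1=E4 (M6)
bar 6: v0=F3 v1=A3 (M3)
bar 7: v0=E3 v1=C4 (m6)
bar 8: v0=D3 v1=D4 (P8)
  R2 @ bar3.0: F3/D4 M6 -> G3/G4 P8 similar
  R7 @ bar6.0: G4->A3 leap 10st

No (2 violations)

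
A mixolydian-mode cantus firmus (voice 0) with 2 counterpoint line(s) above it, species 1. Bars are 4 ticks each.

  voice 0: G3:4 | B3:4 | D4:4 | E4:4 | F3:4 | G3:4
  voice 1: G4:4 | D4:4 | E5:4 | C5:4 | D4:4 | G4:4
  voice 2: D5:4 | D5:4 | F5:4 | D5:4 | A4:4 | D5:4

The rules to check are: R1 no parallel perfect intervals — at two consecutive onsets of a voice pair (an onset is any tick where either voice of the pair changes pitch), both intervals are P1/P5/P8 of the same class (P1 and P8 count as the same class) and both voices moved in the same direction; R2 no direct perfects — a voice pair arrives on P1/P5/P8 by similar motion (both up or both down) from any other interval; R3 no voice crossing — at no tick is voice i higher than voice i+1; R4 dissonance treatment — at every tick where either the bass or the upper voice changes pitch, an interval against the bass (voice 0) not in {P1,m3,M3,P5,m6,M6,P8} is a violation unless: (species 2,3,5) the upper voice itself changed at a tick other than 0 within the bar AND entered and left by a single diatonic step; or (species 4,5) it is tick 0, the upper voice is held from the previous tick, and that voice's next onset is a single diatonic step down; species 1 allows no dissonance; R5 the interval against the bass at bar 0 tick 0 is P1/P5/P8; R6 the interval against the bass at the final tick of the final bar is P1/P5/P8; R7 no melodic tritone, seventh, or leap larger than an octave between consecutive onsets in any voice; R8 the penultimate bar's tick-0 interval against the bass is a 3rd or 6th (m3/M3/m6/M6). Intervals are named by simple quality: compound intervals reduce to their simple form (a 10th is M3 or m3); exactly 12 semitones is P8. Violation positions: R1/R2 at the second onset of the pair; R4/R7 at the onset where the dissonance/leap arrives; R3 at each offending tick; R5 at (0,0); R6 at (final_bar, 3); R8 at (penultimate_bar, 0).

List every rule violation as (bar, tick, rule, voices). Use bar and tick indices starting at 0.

bar 0: v0=G3 v1=G4 v2=D5 downbeat P5
bar 1: v0=B3 v1=D4 v2=D5 downbeat m3
bar 2: v0=D4 v1=E5 v2=F5 downbeat m3
bar 3: v0=E4 v1=C5 v2=D5 downbeat m7
bar 4: v0=F3 v1=D4 v2=A4 downbeat M3
bar 5: v0=G3 v1=G4 v2=D5 downbeat P5
  -> R4 @ bar 2 tick 0 v(0, 1): D4/E5 M2 untreated
  -> R7 @ bar 2 tick 0 v(1,): D4->E5 leap 14st
  -> R4 @ bar 3 tick 0 v(0, 2): E4/D5 m7 untreated
  -> R2 @ bar 4 tick 0 v(1, 2): C5/D5 M2 -> D4/A4 P5 similar
  -> R7 @ bar 4 tick 0 v(0,): E4->F3 leap 11st
  -> R7 @ bar 4 tick 0 v(1,): C5->D4 leap 10st
  -> R1 @ bar 5 tick 0 v(1, 2): D4/A4 P5 -> G4/D5 P5 similar
  -> R2 @ bar 5 tick 0 v(0, 1): F3/D4 M6 -> G3/G4 P8 similar
  -> R2 @ bar 5 tick 0 v(0, 2): F3/A4 M3 -> G3/D5 P5 similar

(2, 0, R4, (0, 1))
(2, 0, R7, (1,))
(3, 0, R4, (0, 2))
(4, 0, R2, (1, 2))
(4, 0, R7, (0,))
(4, 0, R7, (1,))
(5, 0, R1, (1, 2))
(5, 0, R2, (0, 1))
(5, 0, R2, (0, 2))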